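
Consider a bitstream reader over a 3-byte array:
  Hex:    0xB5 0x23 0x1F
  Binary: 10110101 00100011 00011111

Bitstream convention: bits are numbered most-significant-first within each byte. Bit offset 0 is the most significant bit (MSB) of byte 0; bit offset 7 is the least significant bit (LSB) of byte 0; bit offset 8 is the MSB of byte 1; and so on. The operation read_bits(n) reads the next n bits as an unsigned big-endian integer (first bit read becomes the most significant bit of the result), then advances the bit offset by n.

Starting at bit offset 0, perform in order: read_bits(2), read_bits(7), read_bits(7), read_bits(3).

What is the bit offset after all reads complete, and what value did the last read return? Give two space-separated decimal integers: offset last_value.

Answer: 19 0

Derivation:
Read 1: bits[0:2] width=2 -> value=2 (bin 10); offset now 2 = byte 0 bit 2; 22 bits remain
Read 2: bits[2:9] width=7 -> value=106 (bin 1101010); offset now 9 = byte 1 bit 1; 15 bits remain
Read 3: bits[9:16] width=7 -> value=35 (bin 0100011); offset now 16 = byte 2 bit 0; 8 bits remain
Read 4: bits[16:19] width=3 -> value=0 (bin 000); offset now 19 = byte 2 bit 3; 5 bits remain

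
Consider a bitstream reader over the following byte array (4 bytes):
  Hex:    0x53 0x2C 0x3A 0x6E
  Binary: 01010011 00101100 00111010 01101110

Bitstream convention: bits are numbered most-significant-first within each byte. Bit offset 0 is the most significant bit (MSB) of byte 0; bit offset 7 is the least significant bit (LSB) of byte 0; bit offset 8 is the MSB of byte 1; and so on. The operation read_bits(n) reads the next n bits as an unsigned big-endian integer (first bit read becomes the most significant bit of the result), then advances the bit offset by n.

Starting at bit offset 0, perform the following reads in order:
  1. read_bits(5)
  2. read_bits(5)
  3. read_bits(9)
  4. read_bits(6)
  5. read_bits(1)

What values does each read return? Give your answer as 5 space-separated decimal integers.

Read 1: bits[0:5] width=5 -> value=10 (bin 01010); offset now 5 = byte 0 bit 5; 27 bits remain
Read 2: bits[5:10] width=5 -> value=12 (bin 01100); offset now 10 = byte 1 bit 2; 22 bits remain
Read 3: bits[10:19] width=9 -> value=353 (bin 101100001); offset now 19 = byte 2 bit 3; 13 bits remain
Read 4: bits[19:25] width=6 -> value=52 (bin 110100); offset now 25 = byte 3 bit 1; 7 bits remain
Read 5: bits[25:26] width=1 -> value=1 (bin 1); offset now 26 = byte 3 bit 2; 6 bits remain

Answer: 10 12 353 52 1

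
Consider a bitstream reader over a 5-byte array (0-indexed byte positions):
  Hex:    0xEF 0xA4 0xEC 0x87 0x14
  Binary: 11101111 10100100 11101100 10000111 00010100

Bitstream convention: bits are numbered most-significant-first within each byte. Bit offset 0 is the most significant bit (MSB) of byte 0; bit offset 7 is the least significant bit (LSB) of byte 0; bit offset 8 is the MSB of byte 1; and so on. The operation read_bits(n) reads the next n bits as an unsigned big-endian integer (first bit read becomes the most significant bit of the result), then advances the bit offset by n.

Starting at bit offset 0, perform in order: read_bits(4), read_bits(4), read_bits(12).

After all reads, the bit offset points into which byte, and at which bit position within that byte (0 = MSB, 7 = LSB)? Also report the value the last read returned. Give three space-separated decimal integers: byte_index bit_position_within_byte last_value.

Read 1: bits[0:4] width=4 -> value=14 (bin 1110); offset now 4 = byte 0 bit 4; 36 bits remain
Read 2: bits[4:8] width=4 -> value=15 (bin 1111); offset now 8 = byte 1 bit 0; 32 bits remain
Read 3: bits[8:20] width=12 -> value=2638 (bin 101001001110); offset now 20 = byte 2 bit 4; 20 bits remain

Answer: 2 4 2638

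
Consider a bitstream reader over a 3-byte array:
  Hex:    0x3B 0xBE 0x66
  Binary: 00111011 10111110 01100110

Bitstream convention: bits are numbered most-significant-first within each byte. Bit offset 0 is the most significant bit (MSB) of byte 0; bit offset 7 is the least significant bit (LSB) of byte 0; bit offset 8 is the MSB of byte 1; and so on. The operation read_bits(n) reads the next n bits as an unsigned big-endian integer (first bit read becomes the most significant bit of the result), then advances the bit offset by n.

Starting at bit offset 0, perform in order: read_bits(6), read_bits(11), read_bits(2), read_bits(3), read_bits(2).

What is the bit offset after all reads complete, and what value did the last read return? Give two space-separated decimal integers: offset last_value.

Answer: 24 2

Derivation:
Read 1: bits[0:6] width=6 -> value=14 (bin 001110); offset now 6 = byte 0 bit 6; 18 bits remain
Read 2: bits[6:17] width=11 -> value=1916 (bin 11101111100); offset now 17 = byte 2 bit 1; 7 bits remain
Read 3: bits[17:19] width=2 -> value=3 (bin 11); offset now 19 = byte 2 bit 3; 5 bits remain
Read 4: bits[19:22] width=3 -> value=1 (bin 001); offset now 22 = byte 2 bit 6; 2 bits remain
Read 5: bits[22:24] width=2 -> value=2 (bin 10); offset now 24 = byte 3 bit 0; 0 bits remain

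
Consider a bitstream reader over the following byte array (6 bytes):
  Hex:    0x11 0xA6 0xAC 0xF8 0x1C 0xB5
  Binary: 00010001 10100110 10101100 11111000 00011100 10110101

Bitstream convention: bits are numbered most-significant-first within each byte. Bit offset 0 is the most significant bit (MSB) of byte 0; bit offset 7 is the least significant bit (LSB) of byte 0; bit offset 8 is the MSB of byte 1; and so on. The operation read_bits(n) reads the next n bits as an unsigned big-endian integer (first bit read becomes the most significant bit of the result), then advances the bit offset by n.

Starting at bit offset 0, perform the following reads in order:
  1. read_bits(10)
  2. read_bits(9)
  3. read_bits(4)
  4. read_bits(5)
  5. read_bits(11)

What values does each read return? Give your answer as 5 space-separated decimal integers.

Read 1: bits[0:10] width=10 -> value=70 (bin 0001000110); offset now 10 = byte 1 bit 2; 38 bits remain
Read 2: bits[10:19] width=9 -> value=309 (bin 100110101); offset now 19 = byte 2 bit 3; 29 bits remain
Read 3: bits[19:23] width=4 -> value=6 (bin 0110); offset now 23 = byte 2 bit 7; 25 bits remain
Read 4: bits[23:28] width=5 -> value=15 (bin 01111); offset now 28 = byte 3 bit 4; 20 bits remain
Read 5: bits[28:39] width=11 -> value=1038 (bin 10000001110); offset now 39 = byte 4 bit 7; 9 bits remain

Answer: 70 309 6 15 1038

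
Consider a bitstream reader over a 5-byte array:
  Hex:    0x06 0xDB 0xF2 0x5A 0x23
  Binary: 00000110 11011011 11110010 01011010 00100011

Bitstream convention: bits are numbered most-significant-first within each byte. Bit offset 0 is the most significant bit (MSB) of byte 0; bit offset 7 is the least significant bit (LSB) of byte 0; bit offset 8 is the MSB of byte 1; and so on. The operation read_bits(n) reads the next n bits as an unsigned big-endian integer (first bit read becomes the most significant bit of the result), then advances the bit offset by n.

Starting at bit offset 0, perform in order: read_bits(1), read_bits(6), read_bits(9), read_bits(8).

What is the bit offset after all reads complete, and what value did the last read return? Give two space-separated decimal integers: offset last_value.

Answer: 24 242

Derivation:
Read 1: bits[0:1] width=1 -> value=0 (bin 0); offset now 1 = byte 0 bit 1; 39 bits remain
Read 2: bits[1:7] width=6 -> value=3 (bin 000011); offset now 7 = byte 0 bit 7; 33 bits remain
Read 3: bits[7:16] width=9 -> value=219 (bin 011011011); offset now 16 = byte 2 bit 0; 24 bits remain
Read 4: bits[16:24] width=8 -> value=242 (bin 11110010); offset now 24 = byte 3 bit 0; 16 bits remain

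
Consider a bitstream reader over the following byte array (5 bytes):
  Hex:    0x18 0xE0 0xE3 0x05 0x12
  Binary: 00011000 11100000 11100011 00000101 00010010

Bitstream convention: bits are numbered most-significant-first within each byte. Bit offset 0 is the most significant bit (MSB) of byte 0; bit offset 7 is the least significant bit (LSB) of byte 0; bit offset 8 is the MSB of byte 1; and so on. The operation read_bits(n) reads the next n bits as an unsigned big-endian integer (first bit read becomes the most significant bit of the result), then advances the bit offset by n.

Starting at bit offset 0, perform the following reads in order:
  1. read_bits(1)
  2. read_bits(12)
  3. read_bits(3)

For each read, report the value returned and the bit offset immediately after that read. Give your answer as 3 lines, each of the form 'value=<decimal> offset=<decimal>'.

Read 1: bits[0:1] width=1 -> value=0 (bin 0); offset now 1 = byte 0 bit 1; 39 bits remain
Read 2: bits[1:13] width=12 -> value=796 (bin 001100011100); offset now 13 = byte 1 bit 5; 27 bits remain
Read 3: bits[13:16] width=3 -> value=0 (bin 000); offset now 16 = byte 2 bit 0; 24 bits remain

Answer: value=0 offset=1
value=796 offset=13
value=0 offset=16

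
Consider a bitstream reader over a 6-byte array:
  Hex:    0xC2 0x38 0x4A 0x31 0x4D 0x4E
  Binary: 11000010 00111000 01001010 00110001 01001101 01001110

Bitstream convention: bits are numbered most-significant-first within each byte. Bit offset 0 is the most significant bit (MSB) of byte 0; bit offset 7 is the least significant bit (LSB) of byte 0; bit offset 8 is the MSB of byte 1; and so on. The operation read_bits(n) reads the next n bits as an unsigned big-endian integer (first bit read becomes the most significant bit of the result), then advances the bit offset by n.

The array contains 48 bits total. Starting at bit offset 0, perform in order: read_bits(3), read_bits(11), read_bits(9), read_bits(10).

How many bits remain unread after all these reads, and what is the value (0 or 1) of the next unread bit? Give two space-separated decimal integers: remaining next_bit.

Answer: 15 1

Derivation:
Read 1: bits[0:3] width=3 -> value=6 (bin 110); offset now 3 = byte 0 bit 3; 45 bits remain
Read 2: bits[3:14] width=11 -> value=142 (bin 00010001110); offset now 14 = byte 1 bit 6; 34 bits remain
Read 3: bits[14:23] width=9 -> value=37 (bin 000100101); offset now 23 = byte 2 bit 7; 25 bits remain
Read 4: bits[23:33] width=10 -> value=98 (bin 0001100010); offset now 33 = byte 4 bit 1; 15 bits remain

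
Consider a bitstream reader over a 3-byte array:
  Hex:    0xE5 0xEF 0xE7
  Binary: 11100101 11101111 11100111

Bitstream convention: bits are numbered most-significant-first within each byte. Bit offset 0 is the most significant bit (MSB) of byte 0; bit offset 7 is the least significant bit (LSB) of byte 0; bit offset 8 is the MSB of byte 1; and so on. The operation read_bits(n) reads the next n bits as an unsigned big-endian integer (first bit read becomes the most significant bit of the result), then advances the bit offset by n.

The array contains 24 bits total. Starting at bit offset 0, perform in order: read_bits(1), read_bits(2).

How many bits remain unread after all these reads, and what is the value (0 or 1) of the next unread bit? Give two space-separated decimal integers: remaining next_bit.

Read 1: bits[0:1] width=1 -> value=1 (bin 1); offset now 1 = byte 0 bit 1; 23 bits remain
Read 2: bits[1:3] width=2 -> value=3 (bin 11); offset now 3 = byte 0 bit 3; 21 bits remain

Answer: 21 0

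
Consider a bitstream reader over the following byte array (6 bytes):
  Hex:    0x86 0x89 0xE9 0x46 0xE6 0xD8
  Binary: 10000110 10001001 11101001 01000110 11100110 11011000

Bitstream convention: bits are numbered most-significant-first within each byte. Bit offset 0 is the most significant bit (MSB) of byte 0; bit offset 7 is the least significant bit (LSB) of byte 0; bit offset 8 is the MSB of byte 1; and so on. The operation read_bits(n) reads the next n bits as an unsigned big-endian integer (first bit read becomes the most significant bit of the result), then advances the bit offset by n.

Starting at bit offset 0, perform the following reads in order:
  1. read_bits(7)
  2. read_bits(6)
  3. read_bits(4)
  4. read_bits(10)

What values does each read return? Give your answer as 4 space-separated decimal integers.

Read 1: bits[0:7] width=7 -> value=67 (bin 1000011); offset now 7 = byte 0 bit 7; 41 bits remain
Read 2: bits[7:13] width=6 -> value=17 (bin 010001); offset now 13 = byte 1 bit 5; 35 bits remain
Read 3: bits[13:17] width=4 -> value=3 (bin 0011); offset now 17 = byte 2 bit 1; 31 bits remain
Read 4: bits[17:27] width=10 -> value=842 (bin 1101001010); offset now 27 = byte 3 bit 3; 21 bits remain

Answer: 67 17 3 842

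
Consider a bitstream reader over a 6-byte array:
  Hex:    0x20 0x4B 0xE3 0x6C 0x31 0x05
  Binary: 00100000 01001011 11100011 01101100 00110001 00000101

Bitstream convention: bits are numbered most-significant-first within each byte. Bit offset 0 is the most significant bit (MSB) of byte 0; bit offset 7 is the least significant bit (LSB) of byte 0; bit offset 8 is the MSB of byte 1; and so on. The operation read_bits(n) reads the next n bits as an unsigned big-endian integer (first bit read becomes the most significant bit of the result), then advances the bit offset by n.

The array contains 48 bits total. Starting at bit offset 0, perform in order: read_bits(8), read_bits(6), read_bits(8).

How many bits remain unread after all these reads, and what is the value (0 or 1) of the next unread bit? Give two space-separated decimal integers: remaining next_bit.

Answer: 26 1

Derivation:
Read 1: bits[0:8] width=8 -> value=32 (bin 00100000); offset now 8 = byte 1 bit 0; 40 bits remain
Read 2: bits[8:14] width=6 -> value=18 (bin 010010); offset now 14 = byte 1 bit 6; 34 bits remain
Read 3: bits[14:22] width=8 -> value=248 (bin 11111000); offset now 22 = byte 2 bit 6; 26 bits remain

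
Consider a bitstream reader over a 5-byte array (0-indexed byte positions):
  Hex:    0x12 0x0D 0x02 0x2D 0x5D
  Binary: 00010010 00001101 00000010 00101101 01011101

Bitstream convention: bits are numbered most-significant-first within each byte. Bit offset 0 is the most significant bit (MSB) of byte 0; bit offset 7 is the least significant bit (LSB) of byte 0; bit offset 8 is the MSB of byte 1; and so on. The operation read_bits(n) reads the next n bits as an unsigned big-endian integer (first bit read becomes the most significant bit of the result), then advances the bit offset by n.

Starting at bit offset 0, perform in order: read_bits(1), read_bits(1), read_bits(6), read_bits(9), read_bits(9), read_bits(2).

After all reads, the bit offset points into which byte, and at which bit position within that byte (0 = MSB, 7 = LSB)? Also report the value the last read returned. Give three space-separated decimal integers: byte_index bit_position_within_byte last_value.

Answer: 3 4 2

Derivation:
Read 1: bits[0:1] width=1 -> value=0 (bin 0); offset now 1 = byte 0 bit 1; 39 bits remain
Read 2: bits[1:2] width=1 -> value=0 (bin 0); offset now 2 = byte 0 bit 2; 38 bits remain
Read 3: bits[2:8] width=6 -> value=18 (bin 010010); offset now 8 = byte 1 bit 0; 32 bits remain
Read 4: bits[8:17] width=9 -> value=26 (bin 000011010); offset now 17 = byte 2 bit 1; 23 bits remain
Read 5: bits[17:26] width=9 -> value=8 (bin 000001000); offset now 26 = byte 3 bit 2; 14 bits remain
Read 6: bits[26:28] width=2 -> value=2 (bin 10); offset now 28 = byte 3 bit 4; 12 bits remain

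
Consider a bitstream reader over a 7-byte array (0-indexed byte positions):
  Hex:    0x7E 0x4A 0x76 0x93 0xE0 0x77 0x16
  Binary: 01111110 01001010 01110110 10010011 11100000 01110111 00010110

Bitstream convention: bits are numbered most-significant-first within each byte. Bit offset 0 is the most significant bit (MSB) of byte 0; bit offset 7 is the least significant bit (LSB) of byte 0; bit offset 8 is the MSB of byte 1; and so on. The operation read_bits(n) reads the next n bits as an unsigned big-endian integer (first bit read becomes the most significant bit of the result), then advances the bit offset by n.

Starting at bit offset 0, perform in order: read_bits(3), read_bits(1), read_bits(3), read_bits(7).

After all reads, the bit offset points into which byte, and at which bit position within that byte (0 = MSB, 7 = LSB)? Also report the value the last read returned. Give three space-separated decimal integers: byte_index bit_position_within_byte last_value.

Answer: 1 6 18

Derivation:
Read 1: bits[0:3] width=3 -> value=3 (bin 011); offset now 3 = byte 0 bit 3; 53 bits remain
Read 2: bits[3:4] width=1 -> value=1 (bin 1); offset now 4 = byte 0 bit 4; 52 bits remain
Read 3: bits[4:7] width=3 -> value=7 (bin 111); offset now 7 = byte 0 bit 7; 49 bits remain
Read 4: bits[7:14] width=7 -> value=18 (bin 0010010); offset now 14 = byte 1 bit 6; 42 bits remain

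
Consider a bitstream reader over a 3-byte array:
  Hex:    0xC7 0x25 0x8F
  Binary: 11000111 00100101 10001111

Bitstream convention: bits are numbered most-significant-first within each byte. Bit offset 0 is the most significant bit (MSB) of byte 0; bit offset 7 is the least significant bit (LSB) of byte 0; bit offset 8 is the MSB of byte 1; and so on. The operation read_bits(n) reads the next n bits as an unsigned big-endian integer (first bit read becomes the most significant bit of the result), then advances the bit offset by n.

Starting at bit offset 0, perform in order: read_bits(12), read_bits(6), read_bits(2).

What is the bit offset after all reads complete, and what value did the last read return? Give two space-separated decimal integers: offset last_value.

Answer: 20 0

Derivation:
Read 1: bits[0:12] width=12 -> value=3186 (bin 110001110010); offset now 12 = byte 1 bit 4; 12 bits remain
Read 2: bits[12:18] width=6 -> value=22 (bin 010110); offset now 18 = byte 2 bit 2; 6 bits remain
Read 3: bits[18:20] width=2 -> value=0 (bin 00); offset now 20 = byte 2 bit 4; 4 bits remain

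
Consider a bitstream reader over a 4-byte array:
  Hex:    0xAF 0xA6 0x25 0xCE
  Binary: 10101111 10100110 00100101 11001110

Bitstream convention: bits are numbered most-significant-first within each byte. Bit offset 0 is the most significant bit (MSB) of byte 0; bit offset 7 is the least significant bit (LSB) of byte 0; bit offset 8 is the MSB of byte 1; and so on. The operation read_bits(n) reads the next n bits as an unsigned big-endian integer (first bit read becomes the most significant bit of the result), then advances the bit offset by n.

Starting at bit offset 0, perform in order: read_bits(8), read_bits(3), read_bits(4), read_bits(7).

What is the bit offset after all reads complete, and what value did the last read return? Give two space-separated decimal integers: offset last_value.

Read 1: bits[0:8] width=8 -> value=175 (bin 10101111); offset now 8 = byte 1 bit 0; 24 bits remain
Read 2: bits[8:11] width=3 -> value=5 (bin 101); offset now 11 = byte 1 bit 3; 21 bits remain
Read 3: bits[11:15] width=4 -> value=3 (bin 0011); offset now 15 = byte 1 bit 7; 17 bits remain
Read 4: bits[15:22] width=7 -> value=9 (bin 0001001); offset now 22 = byte 2 bit 6; 10 bits remain

Answer: 22 9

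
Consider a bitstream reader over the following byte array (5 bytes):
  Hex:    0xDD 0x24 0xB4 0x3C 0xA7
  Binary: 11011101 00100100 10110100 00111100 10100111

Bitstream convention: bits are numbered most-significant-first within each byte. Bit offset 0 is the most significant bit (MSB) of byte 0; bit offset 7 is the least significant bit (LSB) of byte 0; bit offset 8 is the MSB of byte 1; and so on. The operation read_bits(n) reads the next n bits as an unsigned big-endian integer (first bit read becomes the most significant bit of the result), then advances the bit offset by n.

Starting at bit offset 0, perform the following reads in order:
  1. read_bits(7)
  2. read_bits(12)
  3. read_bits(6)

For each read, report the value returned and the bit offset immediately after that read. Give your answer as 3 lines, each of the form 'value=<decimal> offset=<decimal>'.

Answer: value=110 offset=7
value=2341 offset=19
value=40 offset=25

Derivation:
Read 1: bits[0:7] width=7 -> value=110 (bin 1101110); offset now 7 = byte 0 bit 7; 33 bits remain
Read 2: bits[7:19] width=12 -> value=2341 (bin 100100100101); offset now 19 = byte 2 bit 3; 21 bits remain
Read 3: bits[19:25] width=6 -> value=40 (bin 101000); offset now 25 = byte 3 bit 1; 15 bits remain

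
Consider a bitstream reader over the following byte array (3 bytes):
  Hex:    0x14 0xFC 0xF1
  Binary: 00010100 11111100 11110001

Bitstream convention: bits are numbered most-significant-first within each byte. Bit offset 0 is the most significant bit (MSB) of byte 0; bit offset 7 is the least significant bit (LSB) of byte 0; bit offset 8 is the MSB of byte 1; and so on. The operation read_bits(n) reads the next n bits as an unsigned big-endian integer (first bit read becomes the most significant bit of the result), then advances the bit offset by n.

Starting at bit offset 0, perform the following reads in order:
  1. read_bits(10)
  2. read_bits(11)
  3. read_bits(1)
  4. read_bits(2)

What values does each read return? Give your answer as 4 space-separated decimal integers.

Answer: 83 1950 0 1

Derivation:
Read 1: bits[0:10] width=10 -> value=83 (bin 0001010011); offset now 10 = byte 1 bit 2; 14 bits remain
Read 2: bits[10:21] width=11 -> value=1950 (bin 11110011110); offset now 21 = byte 2 bit 5; 3 bits remain
Read 3: bits[21:22] width=1 -> value=0 (bin 0); offset now 22 = byte 2 bit 6; 2 bits remain
Read 4: bits[22:24] width=2 -> value=1 (bin 01); offset now 24 = byte 3 bit 0; 0 bits remain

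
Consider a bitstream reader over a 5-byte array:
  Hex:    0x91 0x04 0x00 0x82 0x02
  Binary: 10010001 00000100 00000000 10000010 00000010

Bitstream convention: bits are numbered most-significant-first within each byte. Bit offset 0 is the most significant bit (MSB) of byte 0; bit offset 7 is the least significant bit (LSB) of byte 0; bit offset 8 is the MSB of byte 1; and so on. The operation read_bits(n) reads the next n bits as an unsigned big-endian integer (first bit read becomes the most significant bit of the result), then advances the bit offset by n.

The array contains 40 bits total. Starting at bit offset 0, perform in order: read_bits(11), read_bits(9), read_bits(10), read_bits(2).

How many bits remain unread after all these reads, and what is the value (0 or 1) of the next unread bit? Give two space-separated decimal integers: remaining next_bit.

Read 1: bits[0:11] width=11 -> value=1160 (bin 10010001000); offset now 11 = byte 1 bit 3; 29 bits remain
Read 2: bits[11:20] width=9 -> value=64 (bin 001000000); offset now 20 = byte 2 bit 4; 20 bits remain
Read 3: bits[20:30] width=10 -> value=32 (bin 0000100000); offset now 30 = byte 3 bit 6; 10 bits remain
Read 4: bits[30:32] width=2 -> value=2 (bin 10); offset now 32 = byte 4 bit 0; 8 bits remain

Answer: 8 0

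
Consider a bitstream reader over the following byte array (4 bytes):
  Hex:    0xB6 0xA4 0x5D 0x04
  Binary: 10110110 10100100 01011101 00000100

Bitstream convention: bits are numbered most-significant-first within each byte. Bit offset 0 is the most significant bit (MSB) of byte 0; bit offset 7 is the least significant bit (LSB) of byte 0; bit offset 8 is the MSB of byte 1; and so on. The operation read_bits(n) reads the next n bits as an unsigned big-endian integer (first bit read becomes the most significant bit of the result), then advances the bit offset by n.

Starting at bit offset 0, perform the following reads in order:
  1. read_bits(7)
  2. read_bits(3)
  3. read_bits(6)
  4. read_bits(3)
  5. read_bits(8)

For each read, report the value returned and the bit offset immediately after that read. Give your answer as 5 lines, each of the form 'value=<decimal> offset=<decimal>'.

Answer: value=91 offset=7
value=2 offset=10
value=36 offset=16
value=2 offset=19
value=232 offset=27

Derivation:
Read 1: bits[0:7] width=7 -> value=91 (bin 1011011); offset now 7 = byte 0 bit 7; 25 bits remain
Read 2: bits[7:10] width=3 -> value=2 (bin 010); offset now 10 = byte 1 bit 2; 22 bits remain
Read 3: bits[10:16] width=6 -> value=36 (bin 100100); offset now 16 = byte 2 bit 0; 16 bits remain
Read 4: bits[16:19] width=3 -> value=2 (bin 010); offset now 19 = byte 2 bit 3; 13 bits remain
Read 5: bits[19:27] width=8 -> value=232 (bin 11101000); offset now 27 = byte 3 bit 3; 5 bits remain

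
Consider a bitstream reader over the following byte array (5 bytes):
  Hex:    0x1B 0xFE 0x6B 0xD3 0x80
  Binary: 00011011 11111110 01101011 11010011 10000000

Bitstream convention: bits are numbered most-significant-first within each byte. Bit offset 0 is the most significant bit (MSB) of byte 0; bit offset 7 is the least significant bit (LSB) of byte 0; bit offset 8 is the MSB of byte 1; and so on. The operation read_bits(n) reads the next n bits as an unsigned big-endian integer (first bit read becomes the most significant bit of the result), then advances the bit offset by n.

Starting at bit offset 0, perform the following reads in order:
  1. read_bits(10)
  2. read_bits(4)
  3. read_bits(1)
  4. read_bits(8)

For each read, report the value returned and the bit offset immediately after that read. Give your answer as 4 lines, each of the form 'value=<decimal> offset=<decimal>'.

Read 1: bits[0:10] width=10 -> value=111 (bin 0001101111); offset now 10 = byte 1 bit 2; 30 bits remain
Read 2: bits[10:14] width=4 -> value=15 (bin 1111); offset now 14 = byte 1 bit 6; 26 bits remain
Read 3: bits[14:15] width=1 -> value=1 (bin 1); offset now 15 = byte 1 bit 7; 25 bits remain
Read 4: bits[15:23] width=8 -> value=53 (bin 00110101); offset now 23 = byte 2 bit 7; 17 bits remain

Answer: value=111 offset=10
value=15 offset=14
value=1 offset=15
value=53 offset=23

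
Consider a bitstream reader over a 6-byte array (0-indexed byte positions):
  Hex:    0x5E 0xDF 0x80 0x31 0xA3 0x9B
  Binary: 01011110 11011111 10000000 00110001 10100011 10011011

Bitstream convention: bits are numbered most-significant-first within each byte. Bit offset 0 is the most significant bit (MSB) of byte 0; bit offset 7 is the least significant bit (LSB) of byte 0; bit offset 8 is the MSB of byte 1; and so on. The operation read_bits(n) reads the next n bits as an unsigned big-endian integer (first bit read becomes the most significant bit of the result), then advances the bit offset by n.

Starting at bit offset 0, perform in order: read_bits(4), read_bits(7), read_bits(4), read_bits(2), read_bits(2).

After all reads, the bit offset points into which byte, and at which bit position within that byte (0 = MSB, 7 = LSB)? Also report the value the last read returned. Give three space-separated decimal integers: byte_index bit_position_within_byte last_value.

Answer: 2 3 0

Derivation:
Read 1: bits[0:4] width=4 -> value=5 (bin 0101); offset now 4 = byte 0 bit 4; 44 bits remain
Read 2: bits[4:11] width=7 -> value=118 (bin 1110110); offset now 11 = byte 1 bit 3; 37 bits remain
Read 3: bits[11:15] width=4 -> value=15 (bin 1111); offset now 15 = byte 1 bit 7; 33 bits remain
Read 4: bits[15:17] width=2 -> value=3 (bin 11); offset now 17 = byte 2 bit 1; 31 bits remain
Read 5: bits[17:19] width=2 -> value=0 (bin 00); offset now 19 = byte 2 bit 3; 29 bits remain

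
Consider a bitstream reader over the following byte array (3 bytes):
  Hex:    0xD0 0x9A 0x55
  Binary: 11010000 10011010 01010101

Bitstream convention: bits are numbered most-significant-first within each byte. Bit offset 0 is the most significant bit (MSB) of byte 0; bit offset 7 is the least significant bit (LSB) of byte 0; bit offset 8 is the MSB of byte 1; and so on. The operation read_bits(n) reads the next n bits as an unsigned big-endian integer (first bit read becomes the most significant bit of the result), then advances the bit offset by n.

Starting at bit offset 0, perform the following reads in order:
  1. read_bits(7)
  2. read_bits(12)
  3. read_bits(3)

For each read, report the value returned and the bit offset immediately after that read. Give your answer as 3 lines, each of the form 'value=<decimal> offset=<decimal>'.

Read 1: bits[0:7] width=7 -> value=104 (bin 1101000); offset now 7 = byte 0 bit 7; 17 bits remain
Read 2: bits[7:19] width=12 -> value=1234 (bin 010011010010); offset now 19 = byte 2 bit 3; 5 bits remain
Read 3: bits[19:22] width=3 -> value=5 (bin 101); offset now 22 = byte 2 bit 6; 2 bits remain

Answer: value=104 offset=7
value=1234 offset=19
value=5 offset=22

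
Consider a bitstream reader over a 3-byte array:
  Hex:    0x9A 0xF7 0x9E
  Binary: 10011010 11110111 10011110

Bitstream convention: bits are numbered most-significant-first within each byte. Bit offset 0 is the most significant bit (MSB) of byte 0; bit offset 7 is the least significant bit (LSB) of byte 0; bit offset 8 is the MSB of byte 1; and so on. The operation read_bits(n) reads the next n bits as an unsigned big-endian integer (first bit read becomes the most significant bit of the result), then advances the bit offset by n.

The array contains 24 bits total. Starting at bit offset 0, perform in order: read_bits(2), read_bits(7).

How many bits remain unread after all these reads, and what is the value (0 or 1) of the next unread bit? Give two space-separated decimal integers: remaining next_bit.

Read 1: bits[0:2] width=2 -> value=2 (bin 10); offset now 2 = byte 0 bit 2; 22 bits remain
Read 2: bits[2:9] width=7 -> value=53 (bin 0110101); offset now 9 = byte 1 bit 1; 15 bits remain

Answer: 15 1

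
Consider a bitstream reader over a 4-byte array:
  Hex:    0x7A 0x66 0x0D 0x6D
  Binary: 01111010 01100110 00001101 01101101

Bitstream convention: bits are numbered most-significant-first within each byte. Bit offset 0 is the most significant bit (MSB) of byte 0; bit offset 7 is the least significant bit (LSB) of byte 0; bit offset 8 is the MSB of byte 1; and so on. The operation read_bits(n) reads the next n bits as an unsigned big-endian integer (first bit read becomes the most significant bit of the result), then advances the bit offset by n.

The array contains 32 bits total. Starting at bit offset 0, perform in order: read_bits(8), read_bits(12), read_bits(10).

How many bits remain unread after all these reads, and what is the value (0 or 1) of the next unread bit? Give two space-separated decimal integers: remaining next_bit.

Answer: 2 0

Derivation:
Read 1: bits[0:8] width=8 -> value=122 (bin 01111010); offset now 8 = byte 1 bit 0; 24 bits remain
Read 2: bits[8:20] width=12 -> value=1632 (bin 011001100000); offset now 20 = byte 2 bit 4; 12 bits remain
Read 3: bits[20:30] width=10 -> value=859 (bin 1101011011); offset now 30 = byte 3 bit 6; 2 bits remain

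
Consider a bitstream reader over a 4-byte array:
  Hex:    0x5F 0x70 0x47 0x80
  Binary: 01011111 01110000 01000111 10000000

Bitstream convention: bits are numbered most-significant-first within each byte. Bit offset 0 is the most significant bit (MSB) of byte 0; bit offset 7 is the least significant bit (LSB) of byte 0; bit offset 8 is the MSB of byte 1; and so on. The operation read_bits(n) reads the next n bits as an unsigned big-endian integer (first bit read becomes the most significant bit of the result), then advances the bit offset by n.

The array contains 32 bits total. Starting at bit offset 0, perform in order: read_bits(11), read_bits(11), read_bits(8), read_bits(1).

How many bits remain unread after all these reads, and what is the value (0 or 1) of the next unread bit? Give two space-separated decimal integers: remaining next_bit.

Read 1: bits[0:11] width=11 -> value=763 (bin 01011111011); offset now 11 = byte 1 bit 3; 21 bits remain
Read 2: bits[11:22] width=11 -> value=1041 (bin 10000010001); offset now 22 = byte 2 bit 6; 10 bits remain
Read 3: bits[22:30] width=8 -> value=224 (bin 11100000); offset now 30 = byte 3 bit 6; 2 bits remain
Read 4: bits[30:31] width=1 -> value=0 (bin 0); offset now 31 = byte 3 bit 7; 1 bits remain

Answer: 1 0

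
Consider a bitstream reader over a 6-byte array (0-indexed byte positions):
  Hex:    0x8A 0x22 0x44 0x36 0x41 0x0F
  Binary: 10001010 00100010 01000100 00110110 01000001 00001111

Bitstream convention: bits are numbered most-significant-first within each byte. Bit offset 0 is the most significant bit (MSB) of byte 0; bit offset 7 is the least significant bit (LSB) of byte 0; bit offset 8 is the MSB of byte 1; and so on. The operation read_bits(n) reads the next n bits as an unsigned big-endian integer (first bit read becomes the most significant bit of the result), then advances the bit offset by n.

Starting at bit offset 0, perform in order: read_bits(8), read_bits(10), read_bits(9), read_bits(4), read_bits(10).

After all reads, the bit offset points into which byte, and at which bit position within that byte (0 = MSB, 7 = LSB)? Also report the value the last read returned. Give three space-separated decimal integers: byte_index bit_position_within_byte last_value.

Read 1: bits[0:8] width=8 -> value=138 (bin 10001010); offset now 8 = byte 1 bit 0; 40 bits remain
Read 2: bits[8:18] width=10 -> value=137 (bin 0010001001); offset now 18 = byte 2 bit 2; 30 bits remain
Read 3: bits[18:27] width=9 -> value=33 (bin 000100001); offset now 27 = byte 3 bit 3; 21 bits remain
Read 4: bits[27:31] width=4 -> value=11 (bin 1011); offset now 31 = byte 3 bit 7; 17 bits remain
Read 5: bits[31:41] width=10 -> value=130 (bin 0010000010); offset now 41 = byte 5 bit 1; 7 bits remain

Answer: 5 1 130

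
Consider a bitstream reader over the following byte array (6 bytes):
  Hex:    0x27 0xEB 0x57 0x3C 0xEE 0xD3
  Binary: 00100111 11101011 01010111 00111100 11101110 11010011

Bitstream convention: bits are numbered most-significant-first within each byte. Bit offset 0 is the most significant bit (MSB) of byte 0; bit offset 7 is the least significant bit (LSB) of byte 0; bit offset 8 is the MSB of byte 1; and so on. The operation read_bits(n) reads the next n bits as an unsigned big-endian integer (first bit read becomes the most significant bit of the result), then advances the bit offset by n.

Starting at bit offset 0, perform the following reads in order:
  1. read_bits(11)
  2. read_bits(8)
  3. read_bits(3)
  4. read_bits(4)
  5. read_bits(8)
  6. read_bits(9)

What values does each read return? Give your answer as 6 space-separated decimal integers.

Read 1: bits[0:11] width=11 -> value=319 (bin 00100111111); offset now 11 = byte 1 bit 3; 37 bits remain
Read 2: bits[11:19] width=8 -> value=90 (bin 01011010); offset now 19 = byte 2 bit 3; 29 bits remain
Read 3: bits[19:22] width=3 -> value=5 (bin 101); offset now 22 = byte 2 bit 6; 26 bits remain
Read 4: bits[22:26] width=4 -> value=12 (bin 1100); offset now 26 = byte 3 bit 2; 22 bits remain
Read 5: bits[26:34] width=8 -> value=243 (bin 11110011); offset now 34 = byte 4 bit 2; 14 bits remain
Read 6: bits[34:43] width=9 -> value=374 (bin 101110110); offset now 43 = byte 5 bit 3; 5 bits remain

Answer: 319 90 5 12 243 374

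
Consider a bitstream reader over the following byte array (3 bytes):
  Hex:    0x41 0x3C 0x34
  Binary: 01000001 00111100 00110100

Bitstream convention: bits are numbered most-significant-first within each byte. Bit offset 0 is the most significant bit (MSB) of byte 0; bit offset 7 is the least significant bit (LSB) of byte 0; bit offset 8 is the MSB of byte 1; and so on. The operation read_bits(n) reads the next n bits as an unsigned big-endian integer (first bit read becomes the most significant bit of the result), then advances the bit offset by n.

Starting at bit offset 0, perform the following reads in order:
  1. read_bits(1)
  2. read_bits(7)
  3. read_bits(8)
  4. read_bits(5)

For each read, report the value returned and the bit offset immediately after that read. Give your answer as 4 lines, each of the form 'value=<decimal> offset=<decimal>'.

Answer: value=0 offset=1
value=65 offset=8
value=60 offset=16
value=6 offset=21

Derivation:
Read 1: bits[0:1] width=1 -> value=0 (bin 0); offset now 1 = byte 0 bit 1; 23 bits remain
Read 2: bits[1:8] width=7 -> value=65 (bin 1000001); offset now 8 = byte 1 bit 0; 16 bits remain
Read 3: bits[8:16] width=8 -> value=60 (bin 00111100); offset now 16 = byte 2 bit 0; 8 bits remain
Read 4: bits[16:21] width=5 -> value=6 (bin 00110); offset now 21 = byte 2 bit 5; 3 bits remain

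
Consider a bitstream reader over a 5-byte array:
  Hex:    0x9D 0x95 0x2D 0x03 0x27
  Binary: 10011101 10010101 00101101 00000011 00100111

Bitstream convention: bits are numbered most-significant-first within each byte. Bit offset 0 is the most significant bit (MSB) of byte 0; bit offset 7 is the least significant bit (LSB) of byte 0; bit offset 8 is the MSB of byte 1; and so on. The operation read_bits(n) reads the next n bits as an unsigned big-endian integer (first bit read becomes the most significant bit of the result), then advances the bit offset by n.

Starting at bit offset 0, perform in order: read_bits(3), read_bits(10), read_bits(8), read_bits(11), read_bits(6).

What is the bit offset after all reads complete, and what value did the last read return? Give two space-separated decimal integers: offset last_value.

Answer: 38 9

Derivation:
Read 1: bits[0:3] width=3 -> value=4 (bin 100); offset now 3 = byte 0 bit 3; 37 bits remain
Read 2: bits[3:13] width=10 -> value=946 (bin 1110110010); offset now 13 = byte 1 bit 5; 27 bits remain
Read 3: bits[13:21] width=8 -> value=165 (bin 10100101); offset now 21 = byte 2 bit 5; 19 bits remain
Read 4: bits[21:32] width=11 -> value=1283 (bin 10100000011); offset now 32 = byte 4 bit 0; 8 bits remain
Read 5: bits[32:38] width=6 -> value=9 (bin 001001); offset now 38 = byte 4 bit 6; 2 bits remain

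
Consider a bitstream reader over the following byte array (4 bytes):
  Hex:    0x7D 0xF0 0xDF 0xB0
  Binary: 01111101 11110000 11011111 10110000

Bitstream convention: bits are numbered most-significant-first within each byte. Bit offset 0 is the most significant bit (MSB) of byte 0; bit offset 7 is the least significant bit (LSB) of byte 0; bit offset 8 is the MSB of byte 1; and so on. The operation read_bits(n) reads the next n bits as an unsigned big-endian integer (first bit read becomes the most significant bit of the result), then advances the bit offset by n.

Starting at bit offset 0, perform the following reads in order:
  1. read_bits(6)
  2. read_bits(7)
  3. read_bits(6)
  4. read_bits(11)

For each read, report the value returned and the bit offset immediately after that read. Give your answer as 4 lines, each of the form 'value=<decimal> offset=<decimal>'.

Read 1: bits[0:6] width=6 -> value=31 (bin 011111); offset now 6 = byte 0 bit 6; 26 bits remain
Read 2: bits[6:13] width=7 -> value=62 (bin 0111110); offset now 13 = byte 1 bit 5; 19 bits remain
Read 3: bits[13:19] width=6 -> value=6 (bin 000110); offset now 19 = byte 2 bit 3; 13 bits remain
Read 4: bits[19:30] width=11 -> value=2028 (bin 11111101100); offset now 30 = byte 3 bit 6; 2 bits remain

Answer: value=31 offset=6
value=62 offset=13
value=6 offset=19
value=2028 offset=30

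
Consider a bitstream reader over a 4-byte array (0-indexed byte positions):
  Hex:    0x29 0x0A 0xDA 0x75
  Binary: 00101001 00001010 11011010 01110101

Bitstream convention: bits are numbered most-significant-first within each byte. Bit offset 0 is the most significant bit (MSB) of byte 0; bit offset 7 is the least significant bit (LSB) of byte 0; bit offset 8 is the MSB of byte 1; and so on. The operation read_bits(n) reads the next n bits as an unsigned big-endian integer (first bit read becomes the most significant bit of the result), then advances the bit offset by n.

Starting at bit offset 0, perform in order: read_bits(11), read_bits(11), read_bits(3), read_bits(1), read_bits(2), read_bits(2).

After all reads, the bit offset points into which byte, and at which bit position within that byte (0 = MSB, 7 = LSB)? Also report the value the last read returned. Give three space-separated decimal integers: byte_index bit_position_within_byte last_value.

Answer: 3 6 1

Derivation:
Read 1: bits[0:11] width=11 -> value=328 (bin 00101001000); offset now 11 = byte 1 bit 3; 21 bits remain
Read 2: bits[11:22] width=11 -> value=694 (bin 01010110110); offset now 22 = byte 2 bit 6; 10 bits remain
Read 3: bits[22:25] width=3 -> value=4 (bin 100); offset now 25 = byte 3 bit 1; 7 bits remain
Read 4: bits[25:26] width=1 -> value=1 (bin 1); offset now 26 = byte 3 bit 2; 6 bits remain
Read 5: bits[26:28] width=2 -> value=3 (bin 11); offset now 28 = byte 3 bit 4; 4 bits remain
Read 6: bits[28:30] width=2 -> value=1 (bin 01); offset now 30 = byte 3 bit 6; 2 bits remain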